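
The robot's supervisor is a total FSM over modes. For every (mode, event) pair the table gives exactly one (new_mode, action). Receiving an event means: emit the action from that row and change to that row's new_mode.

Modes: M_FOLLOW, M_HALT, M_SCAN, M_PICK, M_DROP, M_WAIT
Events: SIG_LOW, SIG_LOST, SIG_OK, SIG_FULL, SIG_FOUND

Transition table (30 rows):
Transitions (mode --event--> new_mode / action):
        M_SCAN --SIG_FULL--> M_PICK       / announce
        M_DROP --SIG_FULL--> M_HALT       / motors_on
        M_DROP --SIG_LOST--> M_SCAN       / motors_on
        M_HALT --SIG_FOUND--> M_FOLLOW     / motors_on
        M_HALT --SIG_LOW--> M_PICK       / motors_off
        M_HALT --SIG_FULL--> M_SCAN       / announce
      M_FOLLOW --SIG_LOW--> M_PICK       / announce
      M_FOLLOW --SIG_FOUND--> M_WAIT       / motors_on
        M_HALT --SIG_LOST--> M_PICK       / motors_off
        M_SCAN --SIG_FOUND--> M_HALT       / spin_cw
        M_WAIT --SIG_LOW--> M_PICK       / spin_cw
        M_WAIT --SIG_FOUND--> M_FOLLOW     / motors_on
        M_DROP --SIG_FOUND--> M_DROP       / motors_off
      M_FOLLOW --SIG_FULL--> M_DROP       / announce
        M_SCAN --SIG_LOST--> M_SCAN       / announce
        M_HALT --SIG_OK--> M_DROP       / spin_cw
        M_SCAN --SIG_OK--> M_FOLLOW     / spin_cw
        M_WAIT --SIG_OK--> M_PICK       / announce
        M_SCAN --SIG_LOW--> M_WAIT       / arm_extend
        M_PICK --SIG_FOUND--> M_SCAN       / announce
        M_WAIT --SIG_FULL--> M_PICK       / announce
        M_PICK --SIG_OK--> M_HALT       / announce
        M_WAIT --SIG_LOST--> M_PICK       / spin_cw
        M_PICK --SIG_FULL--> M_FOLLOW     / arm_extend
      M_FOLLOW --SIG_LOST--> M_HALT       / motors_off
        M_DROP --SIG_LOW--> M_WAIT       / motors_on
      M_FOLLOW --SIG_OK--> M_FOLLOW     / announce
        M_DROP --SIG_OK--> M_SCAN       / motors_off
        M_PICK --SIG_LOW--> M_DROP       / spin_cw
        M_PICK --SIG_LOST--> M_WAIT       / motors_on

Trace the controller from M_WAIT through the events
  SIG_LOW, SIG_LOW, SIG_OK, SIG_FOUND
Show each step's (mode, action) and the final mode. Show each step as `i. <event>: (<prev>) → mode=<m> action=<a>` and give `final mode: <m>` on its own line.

final mode: M_HALT

1. SIG_LOW: (M_WAIT) → mode=M_PICK action=spin_cw
2. SIG_LOW: (M_PICK) → mode=M_DROP action=spin_cw
3. SIG_OK: (M_DROP) → mode=M_SCAN action=motors_off
4. SIG_FOUND: (M_SCAN) → mode=M_HALT action=spin_cw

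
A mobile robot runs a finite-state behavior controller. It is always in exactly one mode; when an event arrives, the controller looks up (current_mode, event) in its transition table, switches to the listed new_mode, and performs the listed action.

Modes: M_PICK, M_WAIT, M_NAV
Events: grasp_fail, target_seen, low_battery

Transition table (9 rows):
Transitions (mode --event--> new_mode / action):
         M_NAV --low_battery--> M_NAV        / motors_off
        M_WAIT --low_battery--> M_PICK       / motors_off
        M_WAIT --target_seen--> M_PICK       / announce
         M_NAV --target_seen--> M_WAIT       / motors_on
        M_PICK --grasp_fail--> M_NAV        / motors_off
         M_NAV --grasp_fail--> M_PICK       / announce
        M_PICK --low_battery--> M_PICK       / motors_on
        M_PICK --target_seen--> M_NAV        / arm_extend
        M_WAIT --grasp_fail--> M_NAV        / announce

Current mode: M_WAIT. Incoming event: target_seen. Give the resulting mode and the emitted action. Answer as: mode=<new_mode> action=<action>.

current mode = M_WAIT; filter table to that mode:
  (M_WAIT, low_battery) → (M_PICK, motors_off)
  (M_WAIT, target_seen) → (M_PICK, announce)  ← event matches
  (M_WAIT, grasp_fail) → (M_NAV, announce)
event = target_seen selects (M_PICK, announce)

mode=M_PICK action=announce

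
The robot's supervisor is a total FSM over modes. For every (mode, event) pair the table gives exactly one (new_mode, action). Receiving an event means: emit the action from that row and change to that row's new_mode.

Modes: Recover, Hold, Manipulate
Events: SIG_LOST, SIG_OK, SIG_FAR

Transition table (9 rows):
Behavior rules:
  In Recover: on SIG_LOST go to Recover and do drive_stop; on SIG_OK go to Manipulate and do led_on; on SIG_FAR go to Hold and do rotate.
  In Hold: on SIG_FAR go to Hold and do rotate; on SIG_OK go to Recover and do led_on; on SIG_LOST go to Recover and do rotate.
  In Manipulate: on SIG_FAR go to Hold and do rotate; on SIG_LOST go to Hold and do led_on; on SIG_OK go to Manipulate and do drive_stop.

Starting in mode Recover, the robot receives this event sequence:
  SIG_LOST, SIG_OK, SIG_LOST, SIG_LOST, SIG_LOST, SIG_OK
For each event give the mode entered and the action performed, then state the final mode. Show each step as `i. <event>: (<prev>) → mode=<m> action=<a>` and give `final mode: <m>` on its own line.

1. SIG_LOST: (Recover) → mode=Recover action=drive_stop
2. SIG_OK: (Recover) → mode=Manipulate action=led_on
3. SIG_LOST: (Manipulate) → mode=Hold action=led_on
4. SIG_LOST: (Hold) → mode=Recover action=rotate
5. SIG_LOST: (Recover) → mode=Recover action=drive_stop
6. SIG_OK: (Recover) → mode=Manipulate action=led_on

final mode: Manipulate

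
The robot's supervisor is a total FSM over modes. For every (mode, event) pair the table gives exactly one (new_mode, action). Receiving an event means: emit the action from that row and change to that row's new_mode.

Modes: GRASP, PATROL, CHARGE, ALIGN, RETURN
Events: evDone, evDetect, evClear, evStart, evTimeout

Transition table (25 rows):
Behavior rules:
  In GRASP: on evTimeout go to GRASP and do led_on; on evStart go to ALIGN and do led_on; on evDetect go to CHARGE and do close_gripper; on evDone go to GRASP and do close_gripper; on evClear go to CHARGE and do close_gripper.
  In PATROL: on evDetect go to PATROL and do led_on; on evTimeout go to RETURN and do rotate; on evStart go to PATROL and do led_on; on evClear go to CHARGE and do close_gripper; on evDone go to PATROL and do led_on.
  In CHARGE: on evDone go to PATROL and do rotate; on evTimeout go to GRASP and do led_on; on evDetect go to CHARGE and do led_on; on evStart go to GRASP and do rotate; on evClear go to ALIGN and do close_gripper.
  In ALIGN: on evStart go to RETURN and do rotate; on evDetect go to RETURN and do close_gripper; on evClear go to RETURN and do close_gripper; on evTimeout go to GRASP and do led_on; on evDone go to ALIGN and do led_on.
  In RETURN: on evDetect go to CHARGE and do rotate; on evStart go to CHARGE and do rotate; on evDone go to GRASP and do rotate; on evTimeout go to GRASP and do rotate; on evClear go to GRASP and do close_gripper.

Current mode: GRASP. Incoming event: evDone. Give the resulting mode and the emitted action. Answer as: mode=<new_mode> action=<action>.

current mode = GRASP; filter table to that mode:
  (GRASP, evTimeout) → (GRASP, led_on)
  (GRASP, evStart) → (ALIGN, led_on)
  (GRASP, evDetect) → (CHARGE, close_gripper)
  (GRASP, evDone) → (GRASP, close_gripper)  ← event matches
  (GRASP, evClear) → (CHARGE, close_gripper)
event = evDone selects (GRASP, close_gripper)

mode=GRASP action=close_gripper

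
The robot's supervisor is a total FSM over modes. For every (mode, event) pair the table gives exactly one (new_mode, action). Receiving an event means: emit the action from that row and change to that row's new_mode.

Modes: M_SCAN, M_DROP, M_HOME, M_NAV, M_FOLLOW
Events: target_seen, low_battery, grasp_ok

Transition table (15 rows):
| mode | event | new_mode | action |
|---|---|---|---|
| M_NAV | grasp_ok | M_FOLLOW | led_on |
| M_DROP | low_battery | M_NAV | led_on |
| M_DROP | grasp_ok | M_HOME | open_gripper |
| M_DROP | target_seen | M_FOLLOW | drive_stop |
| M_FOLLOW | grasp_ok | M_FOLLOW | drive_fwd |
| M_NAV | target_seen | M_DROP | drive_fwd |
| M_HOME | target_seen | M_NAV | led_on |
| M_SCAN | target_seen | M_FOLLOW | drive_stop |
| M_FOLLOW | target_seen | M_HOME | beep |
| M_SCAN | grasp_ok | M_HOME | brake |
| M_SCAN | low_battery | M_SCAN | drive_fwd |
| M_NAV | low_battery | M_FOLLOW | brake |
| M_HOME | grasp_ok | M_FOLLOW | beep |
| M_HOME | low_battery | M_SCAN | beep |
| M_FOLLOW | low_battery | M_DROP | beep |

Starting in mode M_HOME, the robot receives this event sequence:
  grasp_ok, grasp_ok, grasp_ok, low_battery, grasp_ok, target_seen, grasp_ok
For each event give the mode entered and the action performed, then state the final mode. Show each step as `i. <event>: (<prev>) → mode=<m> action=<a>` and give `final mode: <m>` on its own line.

final mode: M_FOLLOW

1. grasp_ok: (M_HOME) → mode=M_FOLLOW action=beep
2. grasp_ok: (M_FOLLOW) → mode=M_FOLLOW action=drive_fwd
3. grasp_ok: (M_FOLLOW) → mode=M_FOLLOW action=drive_fwd
4. low_battery: (M_FOLLOW) → mode=M_DROP action=beep
5. grasp_ok: (M_DROP) → mode=M_HOME action=open_gripper
6. target_seen: (M_HOME) → mode=M_NAV action=led_on
7. grasp_ok: (M_NAV) → mode=M_FOLLOW action=led_on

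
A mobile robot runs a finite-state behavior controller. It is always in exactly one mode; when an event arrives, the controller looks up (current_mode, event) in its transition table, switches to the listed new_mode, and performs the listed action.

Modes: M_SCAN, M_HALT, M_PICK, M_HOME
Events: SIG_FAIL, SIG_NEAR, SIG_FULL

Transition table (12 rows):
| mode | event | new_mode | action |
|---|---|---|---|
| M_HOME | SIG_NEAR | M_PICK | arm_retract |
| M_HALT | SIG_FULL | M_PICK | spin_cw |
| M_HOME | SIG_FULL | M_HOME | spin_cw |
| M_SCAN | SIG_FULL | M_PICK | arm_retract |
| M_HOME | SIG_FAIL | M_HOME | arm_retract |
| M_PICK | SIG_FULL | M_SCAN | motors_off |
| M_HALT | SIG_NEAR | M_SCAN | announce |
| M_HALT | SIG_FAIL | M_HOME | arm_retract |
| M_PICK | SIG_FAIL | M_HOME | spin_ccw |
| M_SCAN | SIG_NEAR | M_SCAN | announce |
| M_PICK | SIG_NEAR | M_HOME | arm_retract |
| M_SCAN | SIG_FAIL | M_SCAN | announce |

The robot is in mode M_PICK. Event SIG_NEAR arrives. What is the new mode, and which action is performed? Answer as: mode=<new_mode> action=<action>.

current mode = M_PICK; filter table to that mode:
  (M_PICK, SIG_FULL) → (M_SCAN, motors_off)
  (M_PICK, SIG_FAIL) → (M_HOME, spin_ccw)
  (M_PICK, SIG_NEAR) → (M_HOME, arm_retract)  ← event matches
event = SIG_NEAR selects (M_HOME, arm_retract)

mode=M_HOME action=arm_retract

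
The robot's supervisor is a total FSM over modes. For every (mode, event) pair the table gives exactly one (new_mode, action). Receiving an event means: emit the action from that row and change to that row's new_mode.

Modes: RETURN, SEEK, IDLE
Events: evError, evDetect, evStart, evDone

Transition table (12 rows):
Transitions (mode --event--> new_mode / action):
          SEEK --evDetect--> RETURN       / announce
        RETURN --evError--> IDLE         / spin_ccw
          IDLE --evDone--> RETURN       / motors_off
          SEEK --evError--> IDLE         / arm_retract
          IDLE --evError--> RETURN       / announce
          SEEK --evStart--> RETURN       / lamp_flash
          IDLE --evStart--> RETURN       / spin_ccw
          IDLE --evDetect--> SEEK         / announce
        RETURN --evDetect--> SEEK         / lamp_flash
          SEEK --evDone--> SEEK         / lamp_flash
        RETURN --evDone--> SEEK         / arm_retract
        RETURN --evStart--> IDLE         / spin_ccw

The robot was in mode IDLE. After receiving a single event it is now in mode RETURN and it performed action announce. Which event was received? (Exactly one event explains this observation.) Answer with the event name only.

evError

try evError: (IDLE, evError) → (RETURN, announce)  ← matches
try evDetect: (IDLE, evDetect) → (SEEK, announce)
try evStart: (IDLE, evStart) → (RETURN, spin_ccw)
try evDone: (IDLE, evDone) → (RETURN, motors_off)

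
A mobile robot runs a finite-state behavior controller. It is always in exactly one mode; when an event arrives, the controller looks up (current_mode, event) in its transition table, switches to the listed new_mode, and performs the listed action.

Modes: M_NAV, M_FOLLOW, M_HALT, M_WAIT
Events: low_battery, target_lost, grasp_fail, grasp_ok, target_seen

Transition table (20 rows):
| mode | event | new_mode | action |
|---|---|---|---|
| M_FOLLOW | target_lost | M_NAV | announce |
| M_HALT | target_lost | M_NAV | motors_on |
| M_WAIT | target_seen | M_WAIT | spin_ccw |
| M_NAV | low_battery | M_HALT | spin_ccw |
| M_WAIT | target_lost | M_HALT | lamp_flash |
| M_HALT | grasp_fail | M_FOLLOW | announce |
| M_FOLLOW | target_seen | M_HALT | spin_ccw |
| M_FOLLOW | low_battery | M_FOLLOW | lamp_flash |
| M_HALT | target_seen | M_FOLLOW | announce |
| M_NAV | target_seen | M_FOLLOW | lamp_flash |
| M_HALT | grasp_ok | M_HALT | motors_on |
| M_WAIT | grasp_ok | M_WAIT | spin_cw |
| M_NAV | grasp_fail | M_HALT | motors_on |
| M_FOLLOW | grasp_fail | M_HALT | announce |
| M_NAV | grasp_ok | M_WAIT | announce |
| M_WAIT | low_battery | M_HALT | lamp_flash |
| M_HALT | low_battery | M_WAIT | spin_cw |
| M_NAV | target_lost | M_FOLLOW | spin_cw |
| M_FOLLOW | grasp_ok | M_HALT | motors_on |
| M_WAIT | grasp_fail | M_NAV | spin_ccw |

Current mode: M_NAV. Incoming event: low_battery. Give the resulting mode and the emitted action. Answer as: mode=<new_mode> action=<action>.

current mode = M_NAV; filter table to that mode:
  (M_NAV, low_battery) → (M_HALT, spin_ccw)  ← event matches
  (M_NAV, target_seen) → (M_FOLLOW, lamp_flash)
  (M_NAV, grasp_fail) → (M_HALT, motors_on)
  (M_NAV, grasp_ok) → (M_WAIT, announce)
  (M_NAV, target_lost) → (M_FOLLOW, spin_cw)
event = low_battery selects (M_HALT, spin_ccw)

mode=M_HALT action=spin_ccw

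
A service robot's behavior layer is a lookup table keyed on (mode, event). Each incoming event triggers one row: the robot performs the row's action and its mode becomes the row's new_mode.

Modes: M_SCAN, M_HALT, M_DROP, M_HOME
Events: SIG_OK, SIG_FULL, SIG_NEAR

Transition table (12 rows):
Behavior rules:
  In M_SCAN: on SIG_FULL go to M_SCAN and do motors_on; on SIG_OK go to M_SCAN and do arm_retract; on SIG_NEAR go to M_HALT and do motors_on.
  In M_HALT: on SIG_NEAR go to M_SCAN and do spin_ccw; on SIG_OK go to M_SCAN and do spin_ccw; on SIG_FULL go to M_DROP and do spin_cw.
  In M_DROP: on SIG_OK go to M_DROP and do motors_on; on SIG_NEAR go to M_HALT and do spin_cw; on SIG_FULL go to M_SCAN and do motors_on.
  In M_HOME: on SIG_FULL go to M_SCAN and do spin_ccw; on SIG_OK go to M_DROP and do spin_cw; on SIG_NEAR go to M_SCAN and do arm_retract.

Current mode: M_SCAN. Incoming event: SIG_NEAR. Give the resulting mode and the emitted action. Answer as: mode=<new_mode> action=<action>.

current mode = M_SCAN; filter table to that mode:
  (M_SCAN, SIG_FULL) → (M_SCAN, motors_on)
  (M_SCAN, SIG_OK) → (M_SCAN, arm_retract)
  (M_SCAN, SIG_NEAR) → (M_HALT, motors_on)  ← event matches
event = SIG_NEAR selects (M_HALT, motors_on)

mode=M_HALT action=motors_on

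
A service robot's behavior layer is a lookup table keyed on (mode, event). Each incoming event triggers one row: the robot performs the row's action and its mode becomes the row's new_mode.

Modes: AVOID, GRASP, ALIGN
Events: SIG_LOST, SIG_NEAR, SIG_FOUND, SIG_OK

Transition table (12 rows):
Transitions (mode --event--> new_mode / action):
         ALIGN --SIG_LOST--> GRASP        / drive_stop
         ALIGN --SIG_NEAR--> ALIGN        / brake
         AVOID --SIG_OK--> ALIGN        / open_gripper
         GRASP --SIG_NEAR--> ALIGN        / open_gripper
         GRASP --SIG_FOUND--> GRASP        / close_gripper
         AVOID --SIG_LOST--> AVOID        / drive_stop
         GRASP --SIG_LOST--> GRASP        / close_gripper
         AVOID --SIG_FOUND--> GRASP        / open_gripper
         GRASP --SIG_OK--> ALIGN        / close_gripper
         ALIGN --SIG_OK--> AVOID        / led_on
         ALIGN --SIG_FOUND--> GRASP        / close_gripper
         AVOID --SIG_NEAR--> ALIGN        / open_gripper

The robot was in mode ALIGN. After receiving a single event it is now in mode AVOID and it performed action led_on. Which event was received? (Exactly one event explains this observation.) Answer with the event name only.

try SIG_LOST: (ALIGN, SIG_LOST) → (GRASP, drive_stop)
try SIG_NEAR: (ALIGN, SIG_NEAR) → (ALIGN, brake)
try SIG_FOUND: (ALIGN, SIG_FOUND) → (GRASP, close_gripper)
try SIG_OK: (ALIGN, SIG_OK) → (AVOID, led_on)  ← matches

SIG_OK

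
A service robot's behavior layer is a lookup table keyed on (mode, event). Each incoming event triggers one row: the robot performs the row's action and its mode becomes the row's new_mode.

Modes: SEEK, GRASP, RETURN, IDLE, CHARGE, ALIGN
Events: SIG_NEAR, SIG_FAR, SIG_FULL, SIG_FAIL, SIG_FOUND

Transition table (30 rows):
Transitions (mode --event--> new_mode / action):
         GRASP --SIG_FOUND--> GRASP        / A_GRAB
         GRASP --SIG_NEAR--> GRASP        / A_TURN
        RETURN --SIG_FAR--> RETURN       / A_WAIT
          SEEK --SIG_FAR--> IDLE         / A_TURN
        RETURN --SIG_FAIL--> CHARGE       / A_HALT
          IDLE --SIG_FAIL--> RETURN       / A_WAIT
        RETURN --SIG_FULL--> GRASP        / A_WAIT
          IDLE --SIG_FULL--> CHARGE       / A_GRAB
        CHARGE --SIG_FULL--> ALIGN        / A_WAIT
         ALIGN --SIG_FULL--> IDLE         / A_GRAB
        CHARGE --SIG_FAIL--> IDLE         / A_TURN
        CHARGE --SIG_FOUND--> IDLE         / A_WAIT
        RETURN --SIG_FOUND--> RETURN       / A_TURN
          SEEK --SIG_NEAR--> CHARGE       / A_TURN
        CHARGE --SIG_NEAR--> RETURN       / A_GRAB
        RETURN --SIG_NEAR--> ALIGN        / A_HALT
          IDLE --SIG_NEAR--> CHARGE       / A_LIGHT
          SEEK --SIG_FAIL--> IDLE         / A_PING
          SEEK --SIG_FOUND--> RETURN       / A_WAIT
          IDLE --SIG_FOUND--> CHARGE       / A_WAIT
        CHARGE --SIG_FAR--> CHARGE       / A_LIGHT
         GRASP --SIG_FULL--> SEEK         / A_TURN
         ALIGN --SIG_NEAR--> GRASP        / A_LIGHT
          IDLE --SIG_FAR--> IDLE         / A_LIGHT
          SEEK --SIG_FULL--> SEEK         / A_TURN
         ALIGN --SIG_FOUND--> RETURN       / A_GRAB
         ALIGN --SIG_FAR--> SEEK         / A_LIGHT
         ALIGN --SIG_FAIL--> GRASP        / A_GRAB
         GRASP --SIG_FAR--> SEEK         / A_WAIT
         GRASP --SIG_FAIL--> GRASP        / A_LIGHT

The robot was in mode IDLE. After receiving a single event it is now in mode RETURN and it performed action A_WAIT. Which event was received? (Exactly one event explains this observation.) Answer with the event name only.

SIG_FAIL

try SIG_NEAR: (IDLE, SIG_NEAR) → (CHARGE, A_LIGHT)
try SIG_FAR: (IDLE, SIG_FAR) → (IDLE, A_LIGHT)
try SIG_FULL: (IDLE, SIG_FULL) → (CHARGE, A_GRAB)
try SIG_FAIL: (IDLE, SIG_FAIL) → (RETURN, A_WAIT)  ← matches
try SIG_FOUND: (IDLE, SIG_FOUND) → (CHARGE, A_WAIT)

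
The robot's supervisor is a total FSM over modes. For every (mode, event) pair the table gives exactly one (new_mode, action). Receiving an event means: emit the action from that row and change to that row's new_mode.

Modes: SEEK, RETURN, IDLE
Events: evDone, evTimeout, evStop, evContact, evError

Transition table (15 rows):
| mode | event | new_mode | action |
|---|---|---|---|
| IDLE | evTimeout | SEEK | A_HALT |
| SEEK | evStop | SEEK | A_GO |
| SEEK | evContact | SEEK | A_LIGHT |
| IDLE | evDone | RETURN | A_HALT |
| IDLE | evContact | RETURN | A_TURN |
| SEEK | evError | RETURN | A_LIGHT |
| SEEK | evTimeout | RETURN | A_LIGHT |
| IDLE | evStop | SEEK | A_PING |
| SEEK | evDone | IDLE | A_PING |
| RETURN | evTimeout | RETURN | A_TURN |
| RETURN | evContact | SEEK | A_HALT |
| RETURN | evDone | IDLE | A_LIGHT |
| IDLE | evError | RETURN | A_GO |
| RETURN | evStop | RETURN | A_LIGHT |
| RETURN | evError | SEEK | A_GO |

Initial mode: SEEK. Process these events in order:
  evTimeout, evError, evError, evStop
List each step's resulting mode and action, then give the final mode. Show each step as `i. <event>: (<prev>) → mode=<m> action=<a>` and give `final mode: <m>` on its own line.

1. evTimeout: (SEEK) → mode=RETURN action=A_LIGHT
2. evError: (RETURN) → mode=SEEK action=A_GO
3. evError: (SEEK) → mode=RETURN action=A_LIGHT
4. evStop: (RETURN) → mode=RETURN action=A_LIGHT

final mode: RETURN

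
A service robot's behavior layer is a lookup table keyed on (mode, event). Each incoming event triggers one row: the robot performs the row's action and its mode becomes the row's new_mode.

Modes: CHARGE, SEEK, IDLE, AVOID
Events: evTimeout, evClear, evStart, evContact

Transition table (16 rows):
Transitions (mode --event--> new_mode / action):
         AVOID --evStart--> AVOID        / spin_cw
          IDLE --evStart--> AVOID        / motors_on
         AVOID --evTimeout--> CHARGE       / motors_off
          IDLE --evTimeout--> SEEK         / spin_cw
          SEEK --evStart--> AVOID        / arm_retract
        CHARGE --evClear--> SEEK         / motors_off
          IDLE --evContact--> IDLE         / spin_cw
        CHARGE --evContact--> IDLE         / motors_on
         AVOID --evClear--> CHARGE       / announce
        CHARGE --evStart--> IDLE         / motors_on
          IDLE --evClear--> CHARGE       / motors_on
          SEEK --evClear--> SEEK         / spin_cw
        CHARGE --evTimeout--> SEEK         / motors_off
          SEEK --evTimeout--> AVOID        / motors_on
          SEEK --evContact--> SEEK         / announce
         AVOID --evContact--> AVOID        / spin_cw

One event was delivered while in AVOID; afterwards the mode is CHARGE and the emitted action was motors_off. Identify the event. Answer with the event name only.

evTimeout

try evTimeout: (AVOID, evTimeout) → (CHARGE, motors_off)  ← matches
try evClear: (AVOID, evClear) → (CHARGE, announce)
try evStart: (AVOID, evStart) → (AVOID, spin_cw)
try evContact: (AVOID, evContact) → (AVOID, spin_cw)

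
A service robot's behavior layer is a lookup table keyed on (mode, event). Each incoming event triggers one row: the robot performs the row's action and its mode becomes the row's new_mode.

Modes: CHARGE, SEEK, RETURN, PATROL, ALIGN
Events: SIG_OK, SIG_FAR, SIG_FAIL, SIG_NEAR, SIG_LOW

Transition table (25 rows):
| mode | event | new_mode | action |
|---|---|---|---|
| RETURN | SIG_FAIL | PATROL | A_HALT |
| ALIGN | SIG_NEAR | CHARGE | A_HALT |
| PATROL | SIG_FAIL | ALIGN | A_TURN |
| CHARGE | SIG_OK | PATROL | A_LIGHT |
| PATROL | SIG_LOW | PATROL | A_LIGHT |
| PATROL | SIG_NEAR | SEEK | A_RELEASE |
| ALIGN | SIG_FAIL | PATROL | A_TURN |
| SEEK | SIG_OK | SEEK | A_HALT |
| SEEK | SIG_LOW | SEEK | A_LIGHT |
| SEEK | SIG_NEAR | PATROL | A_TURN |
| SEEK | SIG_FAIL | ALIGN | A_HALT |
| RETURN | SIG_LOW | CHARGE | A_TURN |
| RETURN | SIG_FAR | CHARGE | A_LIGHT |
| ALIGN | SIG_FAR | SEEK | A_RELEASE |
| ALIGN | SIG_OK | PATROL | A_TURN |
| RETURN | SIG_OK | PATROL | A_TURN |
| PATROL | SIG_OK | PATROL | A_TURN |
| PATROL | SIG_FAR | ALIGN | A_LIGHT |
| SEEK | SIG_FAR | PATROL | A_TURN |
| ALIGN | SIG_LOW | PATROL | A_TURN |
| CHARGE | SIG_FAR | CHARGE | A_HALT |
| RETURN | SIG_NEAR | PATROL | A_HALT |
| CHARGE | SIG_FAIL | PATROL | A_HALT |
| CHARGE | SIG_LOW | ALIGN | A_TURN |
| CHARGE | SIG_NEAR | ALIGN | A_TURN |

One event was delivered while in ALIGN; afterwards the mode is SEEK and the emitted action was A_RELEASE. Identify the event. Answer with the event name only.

try SIG_OK: (ALIGN, SIG_OK) → (PATROL, A_TURN)
try SIG_FAR: (ALIGN, SIG_FAR) → (SEEK, A_RELEASE)  ← matches
try SIG_FAIL: (ALIGN, SIG_FAIL) → (PATROL, A_TURN)
try SIG_NEAR: (ALIGN, SIG_NEAR) → (CHARGE, A_HALT)
try SIG_LOW: (ALIGN, SIG_LOW) → (PATROL, A_TURN)

SIG_FAR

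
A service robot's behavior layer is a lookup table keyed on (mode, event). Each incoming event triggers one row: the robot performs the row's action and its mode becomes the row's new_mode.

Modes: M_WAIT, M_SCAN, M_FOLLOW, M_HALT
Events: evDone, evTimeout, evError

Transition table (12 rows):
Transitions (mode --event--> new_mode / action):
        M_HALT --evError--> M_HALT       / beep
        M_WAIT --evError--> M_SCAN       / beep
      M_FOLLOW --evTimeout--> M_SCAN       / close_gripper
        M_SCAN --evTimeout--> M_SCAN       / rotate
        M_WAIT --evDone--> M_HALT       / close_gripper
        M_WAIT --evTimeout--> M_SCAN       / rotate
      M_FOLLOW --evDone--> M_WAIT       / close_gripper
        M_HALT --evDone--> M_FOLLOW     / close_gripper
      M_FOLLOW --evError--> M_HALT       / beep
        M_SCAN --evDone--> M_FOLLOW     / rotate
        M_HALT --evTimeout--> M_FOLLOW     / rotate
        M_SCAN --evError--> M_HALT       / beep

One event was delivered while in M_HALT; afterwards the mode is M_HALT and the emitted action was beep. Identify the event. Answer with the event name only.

try evDone: (M_HALT, evDone) → (M_FOLLOW, close_gripper)
try evTimeout: (M_HALT, evTimeout) → (M_FOLLOW, rotate)
try evError: (M_HALT, evError) → (M_HALT, beep)  ← matches

evError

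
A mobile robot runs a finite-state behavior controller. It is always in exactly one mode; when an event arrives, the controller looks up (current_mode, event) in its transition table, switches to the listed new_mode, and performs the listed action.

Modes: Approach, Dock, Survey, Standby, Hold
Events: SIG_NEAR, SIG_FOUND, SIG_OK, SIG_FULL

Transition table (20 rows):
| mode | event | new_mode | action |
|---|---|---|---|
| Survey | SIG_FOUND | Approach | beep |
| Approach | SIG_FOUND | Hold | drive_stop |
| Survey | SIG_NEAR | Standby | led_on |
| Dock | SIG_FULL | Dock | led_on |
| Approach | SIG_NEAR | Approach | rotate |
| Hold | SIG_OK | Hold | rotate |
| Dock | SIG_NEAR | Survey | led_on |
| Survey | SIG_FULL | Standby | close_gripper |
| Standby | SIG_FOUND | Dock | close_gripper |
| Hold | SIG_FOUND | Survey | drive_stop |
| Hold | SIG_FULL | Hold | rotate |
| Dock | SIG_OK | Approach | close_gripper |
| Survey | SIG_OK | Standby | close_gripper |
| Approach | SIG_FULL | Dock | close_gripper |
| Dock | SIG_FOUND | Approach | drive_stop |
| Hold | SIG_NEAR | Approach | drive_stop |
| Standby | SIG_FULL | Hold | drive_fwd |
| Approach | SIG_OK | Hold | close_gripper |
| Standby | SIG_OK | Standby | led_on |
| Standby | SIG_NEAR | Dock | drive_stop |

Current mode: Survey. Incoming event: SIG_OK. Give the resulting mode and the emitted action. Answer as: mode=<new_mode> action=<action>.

mode=Standby action=close_gripper

current mode = Survey; filter table to that mode:
  (Survey, SIG_FOUND) → (Approach, beep)
  (Survey, SIG_NEAR) → (Standby, led_on)
  (Survey, SIG_FULL) → (Standby, close_gripper)
  (Survey, SIG_OK) → (Standby, close_gripper)  ← event matches
event = SIG_OK selects (Standby, close_gripper)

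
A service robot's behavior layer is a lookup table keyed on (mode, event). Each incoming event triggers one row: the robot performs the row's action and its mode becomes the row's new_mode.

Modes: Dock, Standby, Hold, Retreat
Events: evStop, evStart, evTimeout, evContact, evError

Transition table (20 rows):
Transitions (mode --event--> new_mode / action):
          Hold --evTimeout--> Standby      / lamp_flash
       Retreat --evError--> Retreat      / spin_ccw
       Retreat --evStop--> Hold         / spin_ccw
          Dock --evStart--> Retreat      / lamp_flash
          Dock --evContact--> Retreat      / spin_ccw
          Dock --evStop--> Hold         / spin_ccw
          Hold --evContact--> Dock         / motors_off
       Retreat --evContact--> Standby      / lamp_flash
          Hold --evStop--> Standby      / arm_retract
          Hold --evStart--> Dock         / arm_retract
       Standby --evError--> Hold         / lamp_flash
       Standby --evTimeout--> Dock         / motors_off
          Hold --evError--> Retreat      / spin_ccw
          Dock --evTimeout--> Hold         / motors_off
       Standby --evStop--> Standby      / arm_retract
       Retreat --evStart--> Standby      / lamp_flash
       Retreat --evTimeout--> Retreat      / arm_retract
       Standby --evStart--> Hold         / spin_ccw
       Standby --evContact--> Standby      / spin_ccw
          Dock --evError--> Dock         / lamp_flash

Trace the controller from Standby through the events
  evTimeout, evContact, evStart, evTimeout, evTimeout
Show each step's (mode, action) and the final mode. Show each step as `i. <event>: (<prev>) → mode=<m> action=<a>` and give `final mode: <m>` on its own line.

final mode: Hold

1. evTimeout: (Standby) → mode=Dock action=motors_off
2. evContact: (Dock) → mode=Retreat action=spin_ccw
3. evStart: (Retreat) → mode=Standby action=lamp_flash
4. evTimeout: (Standby) → mode=Dock action=motors_off
5. evTimeout: (Dock) → mode=Hold action=motors_off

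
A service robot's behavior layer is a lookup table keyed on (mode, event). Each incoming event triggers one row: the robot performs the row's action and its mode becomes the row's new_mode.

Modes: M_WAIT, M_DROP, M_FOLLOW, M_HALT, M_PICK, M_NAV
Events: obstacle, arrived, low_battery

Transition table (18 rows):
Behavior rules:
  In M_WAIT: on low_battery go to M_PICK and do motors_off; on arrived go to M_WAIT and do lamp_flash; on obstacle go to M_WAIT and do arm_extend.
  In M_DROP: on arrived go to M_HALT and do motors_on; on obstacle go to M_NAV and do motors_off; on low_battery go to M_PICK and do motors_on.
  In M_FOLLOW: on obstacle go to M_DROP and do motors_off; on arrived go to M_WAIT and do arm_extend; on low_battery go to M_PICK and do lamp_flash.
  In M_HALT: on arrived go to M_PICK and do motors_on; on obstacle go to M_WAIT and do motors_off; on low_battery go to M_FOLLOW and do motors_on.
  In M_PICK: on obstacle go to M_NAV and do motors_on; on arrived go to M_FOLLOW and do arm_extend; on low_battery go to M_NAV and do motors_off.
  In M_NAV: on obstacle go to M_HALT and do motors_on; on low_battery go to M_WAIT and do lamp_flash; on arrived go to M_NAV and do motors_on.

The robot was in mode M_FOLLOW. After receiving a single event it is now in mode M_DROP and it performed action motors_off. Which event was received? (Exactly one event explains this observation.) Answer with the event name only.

try obstacle: (M_FOLLOW, obstacle) → (M_DROP, motors_off)  ← matches
try arrived: (M_FOLLOW, arrived) → (M_WAIT, arm_extend)
try low_battery: (M_FOLLOW, low_battery) → (M_PICK, lamp_flash)

obstacle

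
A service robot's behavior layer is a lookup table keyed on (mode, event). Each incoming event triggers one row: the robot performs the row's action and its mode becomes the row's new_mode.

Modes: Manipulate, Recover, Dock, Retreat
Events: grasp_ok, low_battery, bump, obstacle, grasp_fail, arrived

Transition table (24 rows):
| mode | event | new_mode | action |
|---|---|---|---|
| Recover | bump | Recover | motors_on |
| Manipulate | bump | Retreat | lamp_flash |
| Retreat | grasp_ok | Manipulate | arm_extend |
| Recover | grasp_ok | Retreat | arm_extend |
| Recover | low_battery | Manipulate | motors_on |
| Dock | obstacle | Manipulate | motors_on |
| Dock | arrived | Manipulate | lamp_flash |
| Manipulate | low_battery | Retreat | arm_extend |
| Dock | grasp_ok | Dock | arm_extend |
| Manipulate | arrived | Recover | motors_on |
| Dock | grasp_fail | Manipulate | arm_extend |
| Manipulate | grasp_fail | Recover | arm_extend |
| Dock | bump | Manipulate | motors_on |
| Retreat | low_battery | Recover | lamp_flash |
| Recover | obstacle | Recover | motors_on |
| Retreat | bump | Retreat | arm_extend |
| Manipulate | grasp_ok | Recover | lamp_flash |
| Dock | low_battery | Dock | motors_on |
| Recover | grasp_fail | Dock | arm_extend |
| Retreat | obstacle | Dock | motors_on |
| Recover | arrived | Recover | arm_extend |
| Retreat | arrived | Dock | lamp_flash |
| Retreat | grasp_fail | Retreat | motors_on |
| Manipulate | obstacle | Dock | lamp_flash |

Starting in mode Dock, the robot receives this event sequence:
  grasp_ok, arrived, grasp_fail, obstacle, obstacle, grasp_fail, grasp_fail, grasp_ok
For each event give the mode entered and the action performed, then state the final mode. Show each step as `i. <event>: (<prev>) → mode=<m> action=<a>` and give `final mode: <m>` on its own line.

final mode: Recover

1. grasp_ok: (Dock) → mode=Dock action=arm_extend
2. arrived: (Dock) → mode=Manipulate action=lamp_flash
3. grasp_fail: (Manipulate) → mode=Recover action=arm_extend
4. obstacle: (Recover) → mode=Recover action=motors_on
5. obstacle: (Recover) → mode=Recover action=motors_on
6. grasp_fail: (Recover) → mode=Dock action=arm_extend
7. grasp_fail: (Dock) → mode=Manipulate action=arm_extend
8. grasp_ok: (Manipulate) → mode=Recover action=lamp_flash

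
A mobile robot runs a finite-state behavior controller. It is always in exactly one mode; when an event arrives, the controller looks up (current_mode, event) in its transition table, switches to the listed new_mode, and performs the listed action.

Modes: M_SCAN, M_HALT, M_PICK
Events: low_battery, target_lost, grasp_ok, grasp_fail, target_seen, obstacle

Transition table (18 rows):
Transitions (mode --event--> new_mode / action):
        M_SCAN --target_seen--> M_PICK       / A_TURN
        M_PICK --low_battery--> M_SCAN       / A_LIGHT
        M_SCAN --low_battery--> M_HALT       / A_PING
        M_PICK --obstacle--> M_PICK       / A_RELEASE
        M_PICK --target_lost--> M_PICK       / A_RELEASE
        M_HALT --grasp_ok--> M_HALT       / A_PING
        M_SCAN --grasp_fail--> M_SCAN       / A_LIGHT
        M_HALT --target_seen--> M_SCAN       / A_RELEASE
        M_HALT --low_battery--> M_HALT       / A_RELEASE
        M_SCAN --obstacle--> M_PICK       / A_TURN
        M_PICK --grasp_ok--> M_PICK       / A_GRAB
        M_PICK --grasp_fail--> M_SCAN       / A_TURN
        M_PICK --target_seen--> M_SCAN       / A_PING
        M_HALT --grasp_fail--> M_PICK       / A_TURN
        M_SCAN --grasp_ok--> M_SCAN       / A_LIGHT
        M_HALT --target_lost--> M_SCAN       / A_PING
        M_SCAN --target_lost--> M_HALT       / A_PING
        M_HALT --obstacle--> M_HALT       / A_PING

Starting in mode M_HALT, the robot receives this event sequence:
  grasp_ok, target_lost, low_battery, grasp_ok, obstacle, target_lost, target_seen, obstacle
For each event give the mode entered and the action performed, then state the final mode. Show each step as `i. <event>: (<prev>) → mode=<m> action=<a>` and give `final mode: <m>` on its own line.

final mode: M_PICK

1. grasp_ok: (M_HALT) → mode=M_HALT action=A_PING
2. target_lost: (M_HALT) → mode=M_SCAN action=A_PING
3. low_battery: (M_SCAN) → mode=M_HALT action=A_PING
4. grasp_ok: (M_HALT) → mode=M_HALT action=A_PING
5. obstacle: (M_HALT) → mode=M_HALT action=A_PING
6. target_lost: (M_HALT) → mode=M_SCAN action=A_PING
7. target_seen: (M_SCAN) → mode=M_PICK action=A_TURN
8. obstacle: (M_PICK) → mode=M_PICK action=A_RELEASE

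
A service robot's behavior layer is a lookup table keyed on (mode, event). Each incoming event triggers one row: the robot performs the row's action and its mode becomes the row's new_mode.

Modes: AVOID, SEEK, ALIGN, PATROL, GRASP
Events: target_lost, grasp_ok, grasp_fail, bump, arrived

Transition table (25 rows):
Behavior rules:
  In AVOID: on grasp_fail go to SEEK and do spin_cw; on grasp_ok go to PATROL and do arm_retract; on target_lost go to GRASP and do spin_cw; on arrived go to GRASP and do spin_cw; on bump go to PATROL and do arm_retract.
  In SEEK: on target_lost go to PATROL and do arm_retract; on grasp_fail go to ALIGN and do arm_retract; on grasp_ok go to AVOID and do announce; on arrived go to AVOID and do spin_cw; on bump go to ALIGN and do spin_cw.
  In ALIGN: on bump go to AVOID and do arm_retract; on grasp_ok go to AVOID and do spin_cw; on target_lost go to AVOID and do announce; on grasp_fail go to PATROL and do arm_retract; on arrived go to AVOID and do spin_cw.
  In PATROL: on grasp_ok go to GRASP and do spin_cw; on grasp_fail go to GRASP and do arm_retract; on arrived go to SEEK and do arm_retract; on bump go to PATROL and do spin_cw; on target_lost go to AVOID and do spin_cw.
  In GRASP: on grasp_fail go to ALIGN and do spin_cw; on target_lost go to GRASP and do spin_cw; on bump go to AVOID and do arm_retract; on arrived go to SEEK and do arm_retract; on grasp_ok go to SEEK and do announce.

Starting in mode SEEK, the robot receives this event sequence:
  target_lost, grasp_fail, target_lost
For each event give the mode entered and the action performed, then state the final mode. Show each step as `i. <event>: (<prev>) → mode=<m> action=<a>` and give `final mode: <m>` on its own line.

1. target_lost: (SEEK) → mode=PATROL action=arm_retract
2. grasp_fail: (PATROL) → mode=GRASP action=arm_retract
3. target_lost: (GRASP) → mode=GRASP action=spin_cw

final mode: GRASP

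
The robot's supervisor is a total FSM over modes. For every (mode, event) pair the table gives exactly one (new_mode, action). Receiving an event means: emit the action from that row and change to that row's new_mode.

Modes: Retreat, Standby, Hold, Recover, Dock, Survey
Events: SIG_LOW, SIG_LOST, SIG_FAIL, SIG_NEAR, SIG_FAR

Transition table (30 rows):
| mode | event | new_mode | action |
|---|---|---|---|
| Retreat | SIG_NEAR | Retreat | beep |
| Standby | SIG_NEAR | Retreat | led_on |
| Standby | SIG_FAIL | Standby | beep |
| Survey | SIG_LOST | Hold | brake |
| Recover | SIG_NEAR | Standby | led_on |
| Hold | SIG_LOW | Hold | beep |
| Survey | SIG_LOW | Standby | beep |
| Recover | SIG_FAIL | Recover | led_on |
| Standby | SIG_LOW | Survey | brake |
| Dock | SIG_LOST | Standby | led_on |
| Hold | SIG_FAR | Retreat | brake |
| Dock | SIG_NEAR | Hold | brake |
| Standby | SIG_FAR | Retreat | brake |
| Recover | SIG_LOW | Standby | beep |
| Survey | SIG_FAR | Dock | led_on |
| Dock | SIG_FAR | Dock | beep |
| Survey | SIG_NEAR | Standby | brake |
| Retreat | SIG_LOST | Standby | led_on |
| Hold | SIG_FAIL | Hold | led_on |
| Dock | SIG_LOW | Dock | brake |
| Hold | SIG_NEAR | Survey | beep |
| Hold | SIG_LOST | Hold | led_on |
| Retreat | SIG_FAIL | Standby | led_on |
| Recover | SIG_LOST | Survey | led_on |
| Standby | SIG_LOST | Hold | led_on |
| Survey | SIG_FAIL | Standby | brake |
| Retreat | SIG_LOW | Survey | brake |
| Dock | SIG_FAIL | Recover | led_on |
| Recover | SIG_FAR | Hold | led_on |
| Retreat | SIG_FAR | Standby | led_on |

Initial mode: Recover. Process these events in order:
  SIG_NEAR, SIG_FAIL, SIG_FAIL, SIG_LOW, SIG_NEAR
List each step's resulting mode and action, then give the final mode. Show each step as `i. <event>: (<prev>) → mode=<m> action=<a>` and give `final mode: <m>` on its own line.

1. SIG_NEAR: (Recover) → mode=Standby action=led_on
2. SIG_FAIL: (Standby) → mode=Standby action=beep
3. SIG_FAIL: (Standby) → mode=Standby action=beep
4. SIG_LOW: (Standby) → mode=Survey action=brake
5. SIG_NEAR: (Survey) → mode=Standby action=brake

final mode: Standby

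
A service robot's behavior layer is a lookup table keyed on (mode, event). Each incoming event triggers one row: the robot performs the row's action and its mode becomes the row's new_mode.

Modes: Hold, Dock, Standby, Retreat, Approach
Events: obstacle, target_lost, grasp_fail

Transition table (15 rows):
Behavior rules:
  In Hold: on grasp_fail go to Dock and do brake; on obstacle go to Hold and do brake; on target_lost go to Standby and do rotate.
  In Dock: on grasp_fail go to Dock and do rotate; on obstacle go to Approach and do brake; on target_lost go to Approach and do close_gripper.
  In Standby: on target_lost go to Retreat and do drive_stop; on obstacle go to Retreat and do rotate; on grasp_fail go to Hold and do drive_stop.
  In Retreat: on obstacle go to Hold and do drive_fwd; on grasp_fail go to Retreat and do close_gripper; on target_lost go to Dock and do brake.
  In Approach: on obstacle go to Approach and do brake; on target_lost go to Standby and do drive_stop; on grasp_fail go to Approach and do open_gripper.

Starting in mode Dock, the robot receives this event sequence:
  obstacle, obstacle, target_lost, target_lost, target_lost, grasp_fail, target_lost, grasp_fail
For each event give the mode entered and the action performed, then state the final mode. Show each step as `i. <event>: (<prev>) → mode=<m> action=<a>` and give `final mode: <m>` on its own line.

final mode: Approach

1. obstacle: (Dock) → mode=Approach action=brake
2. obstacle: (Approach) → mode=Approach action=brake
3. target_lost: (Approach) → mode=Standby action=drive_stop
4. target_lost: (Standby) → mode=Retreat action=drive_stop
5. target_lost: (Retreat) → mode=Dock action=brake
6. grasp_fail: (Dock) → mode=Dock action=rotate
7. target_lost: (Dock) → mode=Approach action=close_gripper
8. grasp_fail: (Approach) → mode=Approach action=open_gripper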